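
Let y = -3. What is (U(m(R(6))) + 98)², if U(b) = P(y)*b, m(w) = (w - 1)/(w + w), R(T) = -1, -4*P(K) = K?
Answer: 156025/16 ≈ 9751.6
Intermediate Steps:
P(K) = -K/4
m(w) = (-1 + w)/(2*w) (m(w) = (-1 + w)/((2*w)) = (-1 + w)*(1/(2*w)) = (-1 + w)/(2*w))
U(b) = 3*b/4 (U(b) = (-¼*(-3))*b = 3*b/4)
(U(m(R(6))) + 98)² = (3*((½)*(-1 - 1)/(-1))/4 + 98)² = (3*((½)*(-1)*(-2))/4 + 98)² = ((¾)*1 + 98)² = (¾ + 98)² = (395/4)² = 156025/16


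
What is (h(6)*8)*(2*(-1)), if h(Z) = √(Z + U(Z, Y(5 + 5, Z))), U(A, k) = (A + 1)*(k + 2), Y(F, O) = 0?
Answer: -32*√5 ≈ -71.554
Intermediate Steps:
U(A, k) = (1 + A)*(2 + k)
h(Z) = √(2 + 3*Z) (h(Z) = √(Z + (2 + 0 + 2*Z + Z*0)) = √(Z + (2 + 0 + 2*Z + 0)) = √(Z + (2 + 2*Z)) = √(2 + 3*Z))
(h(6)*8)*(2*(-1)) = (√(2 + 3*6)*8)*(2*(-1)) = (√(2 + 18)*8)*(-2) = (√20*8)*(-2) = ((2*√5)*8)*(-2) = (16*√5)*(-2) = -32*√5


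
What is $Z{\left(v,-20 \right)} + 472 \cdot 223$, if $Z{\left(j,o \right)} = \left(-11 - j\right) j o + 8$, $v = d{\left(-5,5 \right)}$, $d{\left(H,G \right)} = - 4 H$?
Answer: $117664$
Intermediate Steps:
$v = 20$ ($v = \left(-4\right) \left(-5\right) = 20$)
$Z{\left(j,o \right)} = 8 + j o \left(-11 - j\right)$ ($Z{\left(j,o \right)} = j \left(-11 - j\right) o + 8 = j o \left(-11 - j\right) + 8 = 8 + j o \left(-11 - j\right)$)
$Z{\left(v,-20 \right)} + 472 \cdot 223 = \left(8 - - 20 \cdot 20^{2} - 220 \left(-20\right)\right) + 472 \cdot 223 = \left(8 - \left(-20\right) 400 + 4400\right) + 105256 = \left(8 + 8000 + 4400\right) + 105256 = 12408 + 105256 = 117664$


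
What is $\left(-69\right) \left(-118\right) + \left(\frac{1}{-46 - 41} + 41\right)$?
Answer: $\frac{711920}{87} \approx 8183.0$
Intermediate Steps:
$\left(-69\right) \left(-118\right) + \left(\frac{1}{-46 - 41} + 41\right) = 8142 + \left(\frac{1}{-87} + 41\right) = 8142 + \left(- \frac{1}{87} + 41\right) = 8142 + \frac{3566}{87} = \frac{711920}{87}$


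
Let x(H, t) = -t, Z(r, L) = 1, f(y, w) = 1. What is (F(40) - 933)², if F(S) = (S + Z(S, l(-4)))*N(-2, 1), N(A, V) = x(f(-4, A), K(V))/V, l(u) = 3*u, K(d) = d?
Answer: 948676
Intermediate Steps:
N(A, V) = -1 (N(A, V) = (-V)/V = -1)
F(S) = -1 - S (F(S) = (S + 1)*(-1) = (1 + S)*(-1) = -1 - S)
(F(40) - 933)² = ((-1 - 1*40) - 933)² = ((-1 - 40) - 933)² = (-41 - 933)² = (-974)² = 948676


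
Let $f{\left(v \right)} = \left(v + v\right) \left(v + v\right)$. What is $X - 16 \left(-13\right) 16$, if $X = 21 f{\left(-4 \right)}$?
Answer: $4672$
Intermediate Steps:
$f{\left(v \right)} = 4 v^{2}$ ($f{\left(v \right)} = 2 v 2 v = 4 v^{2}$)
$X = 1344$ ($X = 21 \cdot 4 \left(-4\right)^{2} = 21 \cdot 4 \cdot 16 = 21 \cdot 64 = 1344$)
$X - 16 \left(-13\right) 16 = 1344 - 16 \left(-13\right) 16 = 1344 - \left(-208\right) 16 = 1344 - -3328 = 1344 + 3328 = 4672$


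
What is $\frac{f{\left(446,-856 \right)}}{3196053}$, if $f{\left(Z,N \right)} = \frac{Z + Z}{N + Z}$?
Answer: $- \frac{446}{655190865} \approx -6.8072 \cdot 10^{-7}$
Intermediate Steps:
$f{\left(Z,N \right)} = \frac{2 Z}{N + Z}$
$\frac{f{\left(446,-856 \right)}}{3196053} = \frac{2 \cdot 446 \frac{1}{-856 + 446}}{3196053} = 2 \cdot 446 \frac{1}{-410} \cdot \frac{1}{3196053} = 2 \cdot 446 \left(- \frac{1}{410}\right) \frac{1}{3196053} = \left(- \frac{446}{205}\right) \frac{1}{3196053} = - \frac{446}{655190865}$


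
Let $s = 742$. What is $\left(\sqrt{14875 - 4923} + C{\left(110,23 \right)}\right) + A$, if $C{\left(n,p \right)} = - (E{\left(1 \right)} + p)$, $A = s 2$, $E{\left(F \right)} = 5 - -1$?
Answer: $1455 + 4 \sqrt{622} \approx 1554.8$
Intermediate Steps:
$E{\left(F \right)} = 6$ ($E{\left(F \right)} = 5 + 1 = 6$)
$A = 1484$ ($A = 742 \cdot 2 = 1484$)
$C{\left(n,p \right)} = -6 - p$ ($C{\left(n,p \right)} = - (6 + p) = -6 - p$)
$\left(\sqrt{14875 - 4923} + C{\left(110,23 \right)}\right) + A = \left(\sqrt{14875 - 4923} - 29\right) + 1484 = \left(\sqrt{9952} - 29\right) + 1484 = \left(4 \sqrt{622} - 29\right) + 1484 = \left(-29 + 4 \sqrt{622}\right) + 1484 = 1455 + 4 \sqrt{622}$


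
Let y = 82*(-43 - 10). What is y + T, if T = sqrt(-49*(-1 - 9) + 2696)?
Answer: -4346 + 3*sqrt(354) ≈ -4289.6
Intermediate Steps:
y = -4346 (y = 82*(-53) = -4346)
T = 3*sqrt(354) (T = sqrt(-49*(-10) + 2696) = sqrt(490 + 2696) = sqrt(3186) = 3*sqrt(354) ≈ 56.445)
y + T = -4346 + 3*sqrt(354)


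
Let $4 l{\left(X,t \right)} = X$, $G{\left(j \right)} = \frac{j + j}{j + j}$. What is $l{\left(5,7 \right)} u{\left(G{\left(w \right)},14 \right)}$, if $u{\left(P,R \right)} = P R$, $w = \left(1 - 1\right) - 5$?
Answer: $\frac{35}{2} \approx 17.5$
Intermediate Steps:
$w = -5$ ($w = 0 - 5 = -5$)
$G{\left(j \right)} = 1$ ($G{\left(j \right)} = \frac{2 j}{2 j} = 2 j \frac{1}{2 j} = 1$)
$l{\left(X,t \right)} = \frac{X}{4}$
$l{\left(5,7 \right)} u{\left(G{\left(w \right)},14 \right)} = \frac{1}{4} \cdot 5 \cdot 1 \cdot 14 = \frac{5}{4} \cdot 14 = \frac{35}{2}$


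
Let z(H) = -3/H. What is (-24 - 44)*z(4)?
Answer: 51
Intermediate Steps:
(-24 - 44)*z(4) = (-24 - 44)*(-3/4) = -(-204)/4 = -68*(-¾) = 51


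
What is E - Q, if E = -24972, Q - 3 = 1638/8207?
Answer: -204971463/8207 ≈ -24975.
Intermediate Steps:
Q = 26259/8207 (Q = 3 + 1638/8207 = 26259/8207 ≈ 3.1996)
E - Q = -24972 - 1*26259/8207 = -24972 - 26259/8207 = -204971463/8207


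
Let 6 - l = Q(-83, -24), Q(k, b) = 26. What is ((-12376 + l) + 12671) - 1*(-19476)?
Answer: 19751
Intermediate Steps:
l = -20 (l = 6 - 1*26 = 6 - 26 = -20)
((-12376 + l) + 12671) - 1*(-19476) = ((-12376 - 20) + 12671) - 1*(-19476) = (-12396 + 12671) + 19476 = 275 + 19476 = 19751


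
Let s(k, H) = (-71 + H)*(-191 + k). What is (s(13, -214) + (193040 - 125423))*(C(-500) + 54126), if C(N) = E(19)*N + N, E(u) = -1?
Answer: 6405649722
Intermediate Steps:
s(k, H) = (-191 + k)*(-71 + H)
C(N) = 0 (C(N) = -N + N = 0)
(s(13, -214) + (193040 - 125423))*(C(-500) + 54126) = ((13561 - 191*(-214) - 71*13 - 214*13) + (193040 - 125423))*(0 + 54126) = ((13561 + 40874 - 923 - 2782) + 67617)*54126 = (50730 + 67617)*54126 = 118347*54126 = 6405649722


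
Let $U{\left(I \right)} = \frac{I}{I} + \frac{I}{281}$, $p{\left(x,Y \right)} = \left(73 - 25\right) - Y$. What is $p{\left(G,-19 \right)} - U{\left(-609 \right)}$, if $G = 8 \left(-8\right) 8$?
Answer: $\frac{19155}{281} \approx 68.167$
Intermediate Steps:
$G = -512$ ($G = \left(-64\right) 8 = -512$)
$p{\left(x,Y \right)} = 48 - Y$
$U{\left(I \right)} = 1 + \frac{I}{281}$ ($U{\left(I \right)} = 1 + I \frac{1}{281} = 1 + \frac{I}{281}$)
$p{\left(G,-19 \right)} - U{\left(-609 \right)} = \left(48 - -19\right) - \left(1 + \frac{1}{281} \left(-609\right)\right) = \left(48 + 19\right) - \left(1 - \frac{609}{281}\right) = 67 - - \frac{328}{281} = 67 + \frac{328}{281} = \frac{19155}{281}$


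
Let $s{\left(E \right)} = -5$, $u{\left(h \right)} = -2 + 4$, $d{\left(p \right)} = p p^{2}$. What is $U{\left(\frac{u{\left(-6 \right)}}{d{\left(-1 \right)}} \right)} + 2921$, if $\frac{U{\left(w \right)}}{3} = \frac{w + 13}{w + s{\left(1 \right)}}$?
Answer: $\frac{20414}{7} \approx 2916.3$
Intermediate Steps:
$d{\left(p \right)} = p^{3}$
$u{\left(h \right)} = 2$
$U{\left(w \right)} = \frac{3 \left(13 + w\right)}{-5 + w}$ ($U{\left(w \right)} = 3 \frac{w + 13}{w - 5} = 3 \frac{13 + w}{-5 + w} = \frac{3 \left(13 + w\right)}{-5 + w}$)
$U{\left(\frac{u{\left(-6 \right)}}{d{\left(-1 \right)}} \right)} + 2921 = \frac{3 \left(13 + \frac{2}{\left(-1\right)^{3}}\right)}{-5 + \frac{2}{\left(-1\right)^{3}}} + 2921 = \frac{3 \left(13 + \frac{2}{-1}\right)}{-5 + \frac{2}{-1}} + 2921 = \frac{3 \left(13 + 2 \left(-1\right)\right)}{-5 + 2 \left(-1\right)} + 2921 = \frac{3 \left(13 - 2\right)}{-5 - 2} + 2921 = 3 \frac{1}{-7} \cdot 11 + 2921 = 3 \left(- \frac{1}{7}\right) 11 + 2921 = - \frac{33}{7} + 2921 = \frac{20414}{7}$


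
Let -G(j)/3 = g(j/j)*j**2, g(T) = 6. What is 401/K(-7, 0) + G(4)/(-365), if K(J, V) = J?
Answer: -144349/2555 ≈ -56.497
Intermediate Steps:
G(j) = -18*j**2
401/K(-7, 0) + G(4)/(-365) = 401/(-7) - 18*4**2/(-365) = 401*(-1/7) - 18*16*(-1/365) = -401/7 - 288*(-1/365) = -401/7 + 288/365 = -144349/2555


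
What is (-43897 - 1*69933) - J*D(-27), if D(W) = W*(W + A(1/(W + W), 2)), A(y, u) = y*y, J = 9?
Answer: -1444691/12 ≈ -1.2039e+5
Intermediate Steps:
A(y, u) = y**2
D(W) = W*(W + 1/(4*W**2)) (D(W) = W*(W + (1/(W + W))**2) = W*(W + (1/(2*W))**2) = W*(W + 1/(4*W**2)))
(-43897 - 1*69933) - J*D(-27) = (-43897 - 1*69933) - 9*(1/4 + (-27)**3)/(-27) = (-43897 - 69933) - 9*(-(1/4 - 19683)/27) = -113830 - 9*(-1/27*(-78731/4)) = -113830 - 9*78731/108 = -113830 - 1*78731/12 = -113830 - 78731/12 = -1444691/12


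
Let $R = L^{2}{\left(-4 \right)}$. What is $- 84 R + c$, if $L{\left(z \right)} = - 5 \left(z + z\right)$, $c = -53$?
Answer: $-134453$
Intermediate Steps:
$L{\left(z \right)} = - 10 z$ ($L{\left(z \right)} = - 5 \cdot 2 z = - 10 z$)
$R = 1600$ ($R = \left(\left(-10\right) \left(-4\right)\right)^{2} = 40^{2} = 1600$)
$- 84 R + c = \left(-84\right) 1600 - 53 = -134400 - 53 = -134453$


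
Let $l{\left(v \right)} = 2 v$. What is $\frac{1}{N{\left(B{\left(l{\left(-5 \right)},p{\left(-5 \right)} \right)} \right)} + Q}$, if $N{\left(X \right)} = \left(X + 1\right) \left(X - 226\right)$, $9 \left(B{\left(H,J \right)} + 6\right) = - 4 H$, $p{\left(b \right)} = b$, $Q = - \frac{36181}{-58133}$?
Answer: $\frac{4708773}{598212581} \approx 0.0078714$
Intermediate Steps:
$Q = \frac{36181}{58133}$ ($Q = \left(-36181\right) \left(- \frac{1}{58133}\right) = \frac{36181}{58133} \approx 0.62238$)
$B{\left(H,J \right)} = -6 - \frac{4 H}{9}$ ($B{\left(H,J \right)} = -6 + \frac{\left(-4\right) H}{9} = -6 - \frac{4 H}{9}$)
$N{\left(X \right)} = \left(1 + X\right) \left(-226 + X\right)$
$\frac{1}{N{\left(B{\left(l{\left(-5 \right)},p{\left(-5 \right)} \right)} \right)} + Q} = \frac{1}{\left(-226 + \left(-6 - \frac{4 \cdot 2 \left(-5\right)}{9}\right)^{2} - 225 \left(-6 - \frac{4 \cdot 2 \left(-5\right)}{9}\right)\right) + \frac{36181}{58133}} = \frac{1}{\left(-226 + \left(-6 - - \frac{40}{9}\right)^{2} - 225 \left(-6 - - \frac{40}{9}\right)\right) + \frac{36181}{58133}} = \frac{1}{\left(-226 + \left(-6 + \frac{40}{9}\right)^{2} - 225 \left(-6 + \frac{40}{9}\right)\right) + \frac{36181}{58133}} = \frac{1}{\left(-226 + \left(- \frac{14}{9}\right)^{2} - -350\right) + \frac{36181}{58133}} = \frac{1}{\left(-226 + \frac{196}{81} + 350\right) + \frac{36181}{58133}} = \frac{1}{\frac{10240}{81} + \frac{36181}{58133}} = \frac{1}{\frac{598212581}{4708773}} = \frac{4708773}{598212581}$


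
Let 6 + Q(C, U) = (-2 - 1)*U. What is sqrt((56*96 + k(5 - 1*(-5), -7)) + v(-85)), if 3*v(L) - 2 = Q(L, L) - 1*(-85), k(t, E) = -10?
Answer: sqrt(5478) ≈ 74.014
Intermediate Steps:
Q(C, U) = -6 - 3*U (Q(C, U) = -6 + (-2 - 1)*U = -6 - 3*U)
v(L) = 27 - L (v(L) = 2/3 + ((-6 - 3*L) - 1*(-85))/3 = 2/3 + ((-6 - 3*L) + 85)/3 = 2/3 + (79 - 3*L)/3 = 2/3 + (79/3 - L) = 27 - L)
sqrt((56*96 + k(5 - 1*(-5), -7)) + v(-85)) = sqrt((56*96 - 10) + (27 - 1*(-85))) = sqrt((5376 - 10) + (27 + 85)) = sqrt(5366 + 112) = sqrt(5478)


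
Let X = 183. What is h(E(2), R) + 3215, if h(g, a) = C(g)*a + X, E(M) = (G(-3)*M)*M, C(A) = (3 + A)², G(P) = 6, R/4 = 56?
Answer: 166694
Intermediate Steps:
R = 224 (R = 4*56 = 224)
E(M) = 6*M² (E(M) = (6*M)*M = 6*M²)
h(g, a) = 183 + a*(3 + g)² (h(g, a) = (3 + g)²*a + 183 = a*(3 + g)² + 183 = 183 + a*(3 + g)²)
h(E(2), R) + 3215 = (183 + 224*(3 + 6*2²)²) + 3215 = (183 + 224*(3 + 6*4)²) + 3215 = (183 + 224*(3 + 24)²) + 3215 = (183 + 224*27²) + 3215 = (183 + 224*729) + 3215 = (183 + 163296) + 3215 = 163479 + 3215 = 166694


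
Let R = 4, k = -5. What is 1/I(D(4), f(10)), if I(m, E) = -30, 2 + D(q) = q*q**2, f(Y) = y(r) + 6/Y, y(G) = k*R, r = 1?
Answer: -1/30 ≈ -0.033333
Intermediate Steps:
y(G) = -20 (y(G) = -5*4 = -20)
f(Y) = -20 + 6/Y
D(q) = -2 + q**3 (D(q) = -2 + q*q**2 = -2 + q**3)
1/I(D(4), f(10)) = 1/(-30) = -1/30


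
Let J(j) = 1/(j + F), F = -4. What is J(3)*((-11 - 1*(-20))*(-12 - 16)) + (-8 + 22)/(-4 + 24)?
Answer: 2527/10 ≈ 252.70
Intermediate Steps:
J(j) = 1/(-4 + j) (J(j) = 1/(j - 4) = 1/(-4 + j))
J(3)*((-11 - 1*(-20))*(-12 - 16)) + (-8 + 22)/(-4 + 24) = ((-11 - 1*(-20))*(-12 - 16))/(-4 + 3) + (-8 + 22)/(-4 + 24) = ((-11 + 20)*(-28))/(-1) + 14/20 = -9*(-28) + 14*(1/20) = -1*(-252) + 7/10 = 252 + 7/10 = 2527/10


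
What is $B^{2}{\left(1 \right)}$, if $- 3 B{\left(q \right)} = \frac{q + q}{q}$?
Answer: $\frac{4}{9} \approx 0.44444$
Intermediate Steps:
$B{\left(q \right)} = - \frac{2}{3}$ ($B{\left(q \right)} = - \frac{\left(q + q\right) \frac{1}{q}}{3} = - \frac{2 q \frac{1}{q}}{3} = \left(- \frac{1}{3}\right) 2 = - \frac{2}{3}$)
$B^{2}{\left(1 \right)} = \left(- \frac{2}{3}\right)^{2} = \frac{4}{9}$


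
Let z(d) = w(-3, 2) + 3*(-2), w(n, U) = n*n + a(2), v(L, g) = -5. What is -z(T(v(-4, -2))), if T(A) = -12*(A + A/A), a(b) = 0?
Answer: -3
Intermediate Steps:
w(n, U) = n² (w(n, U) = n*n + 0 = n² + 0 = n²)
T(A) = -12 - 12*A (T(A) = -12*(A + 1) = -12*(1 + A) = -12 - 12*A)
z(d) = 3 (z(d) = (-3)² + 3*(-2) = 9 - 6 = 3)
-z(T(v(-4, -2))) = -1*3 = -3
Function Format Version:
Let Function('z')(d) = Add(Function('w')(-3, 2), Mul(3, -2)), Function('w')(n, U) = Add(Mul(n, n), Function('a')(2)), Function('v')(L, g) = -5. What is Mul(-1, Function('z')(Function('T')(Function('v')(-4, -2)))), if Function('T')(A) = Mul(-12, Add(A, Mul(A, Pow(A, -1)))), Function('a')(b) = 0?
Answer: -3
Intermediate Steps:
Function('w')(n, U) = Pow(n, 2) (Function('w')(n, U) = Add(Mul(n, n), 0) = Add(Pow(n, 2), 0) = Pow(n, 2))
Function('T')(A) = Add(-12, Mul(-12, A)) (Function('T')(A) = Mul(-12, Add(A, 1)) = Mul(-12, Add(1, A)) = Add(-12, Mul(-12, A)))
Function('z')(d) = 3 (Function('z')(d) = Add(Pow(-3, 2), Mul(3, -2)) = Add(9, -6) = 3)
Mul(-1, Function('z')(Function('T')(Function('v')(-4, -2)))) = Mul(-1, 3) = -3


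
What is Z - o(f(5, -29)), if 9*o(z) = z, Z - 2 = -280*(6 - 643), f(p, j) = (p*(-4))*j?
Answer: 1604678/9 ≈ 1.7830e+5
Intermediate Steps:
f(p, j) = -4*j*p (f(p, j) = (-4*p)*j = -4*j*p)
Z = 178362 (Z = 2 - 280*(6 - 643) = 2 - 280*(-637) = 2 + 178360 = 178362)
o(z) = z/9
Z - o(f(5, -29)) = 178362 - (-4*(-29)*5)/9 = 178362 - 580/9 = 1604678/9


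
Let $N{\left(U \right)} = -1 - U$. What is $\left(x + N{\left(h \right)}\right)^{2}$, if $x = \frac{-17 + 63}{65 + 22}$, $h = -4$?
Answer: $\frac{94249}{7569} \approx 12.452$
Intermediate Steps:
$x = \frac{46}{87} \approx 0.52874$
$\left(x + N{\left(h \right)}\right)^{2} = \left(\frac{46}{87} - -3\right)^{2} = \left(\frac{46}{87} + \left(-1 + 4\right)\right)^{2} = \left(\frac{46}{87} + 3\right)^{2} = \left(\frac{307}{87}\right)^{2} = \frac{94249}{7569}$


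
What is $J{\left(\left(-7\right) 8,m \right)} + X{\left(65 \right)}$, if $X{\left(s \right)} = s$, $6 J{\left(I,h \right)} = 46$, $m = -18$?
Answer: $\frac{218}{3} \approx 72.667$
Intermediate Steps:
$J{\left(I,h \right)} = \frac{23}{3}$ ($J{\left(I,h \right)} = \frac{1}{6} \cdot 46 = \frac{23}{3}$)
$J{\left(\left(-7\right) 8,m \right)} + X{\left(65 \right)} = \frac{23}{3} + 65 = \frac{218}{3}$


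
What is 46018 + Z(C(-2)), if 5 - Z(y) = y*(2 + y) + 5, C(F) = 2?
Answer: 46010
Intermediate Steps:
Z(y) = -y*(2 + y) (Z(y) = 5 - (y*(2 + y) + 5) = 5 - (5 + y*(2 + y)) = 5 + (-5 - y*(2 + y)) = -y*(2 + y))
46018 + Z(C(-2)) = 46018 - 1*2*(2 + 2) = 46018 - 1*2*4 = 46018 - 8 = 46010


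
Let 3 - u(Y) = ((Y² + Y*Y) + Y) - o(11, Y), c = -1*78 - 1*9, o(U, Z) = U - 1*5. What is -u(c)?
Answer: 15042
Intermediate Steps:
o(U, Z) = -5 + U (o(U, Z) = U - 5 = -5 + U)
c = -87 (c = -78 - 9 = -87)
u(Y) = 9 - Y - 2*Y² (u(Y) = 3 - (((Y² + Y*Y) + Y) - (-5 + 11)) = 3 - (((Y² + Y²) + Y) - 1*6) = 3 - ((2*Y² + Y) - 6) = 3 - ((Y + 2*Y²) - 6) = 3 - (-6 + Y + 2*Y²) = 3 + (6 - Y - 2*Y²) = 9 - Y - 2*Y²)
-u(c) = -(9 - 1*(-87) - 2*(-87)²) = -(9 + 87 - 2*7569) = -(9 + 87 - 15138) = -1*(-15042) = 15042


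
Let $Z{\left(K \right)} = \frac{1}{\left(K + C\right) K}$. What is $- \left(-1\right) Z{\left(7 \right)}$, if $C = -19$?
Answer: $- \frac{1}{84} \approx -0.011905$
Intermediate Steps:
$Z{\left(K \right)} = \frac{1}{K \left(-19 + K\right)}$ ($Z{\left(K \right)} = \frac{1}{\left(K - 19\right) K} = \frac{1}{\left(-19 + K\right) K} = \frac{1}{K \left(-19 + K\right)}$)
$- \left(-1\right) Z{\left(7 \right)} = - \left(-1\right) \frac{1}{7 \left(-19 + 7\right)} = - \left(-1\right) \frac{1}{7 \left(-12\right)} = - \left(-1\right) \frac{1}{7} \left(- \frac{1}{12}\right) = - \frac{\left(-1\right) \left(-1\right)}{84} = \left(-1\right) \frac{1}{84} = - \frac{1}{84}$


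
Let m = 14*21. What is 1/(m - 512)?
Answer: -1/218 ≈ -0.0045872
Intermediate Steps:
m = 294
1/(m - 512) = 1/(294 - 512) = 1/(-218) = -1/218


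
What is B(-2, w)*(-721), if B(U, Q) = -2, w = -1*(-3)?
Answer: 1442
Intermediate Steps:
w = 3
B(-2, w)*(-721) = -2*(-721) = 1442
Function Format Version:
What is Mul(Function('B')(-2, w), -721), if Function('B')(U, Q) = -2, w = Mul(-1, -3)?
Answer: 1442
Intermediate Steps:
w = 3
Mul(Function('B')(-2, w), -721) = Mul(-2, -721) = 1442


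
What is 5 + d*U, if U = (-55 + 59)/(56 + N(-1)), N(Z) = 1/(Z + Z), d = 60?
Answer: 345/37 ≈ 9.3243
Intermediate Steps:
N(Z) = 1/(2*Z)
U = 8/111 (U = (-55 + 59)/(56 + (½)/(-1)) = 4/(56 + (½)*(-1)) = 4/(56 - ½) = 4/(111/2) = 4*(2/111) = 8/111 ≈ 0.072072)
5 + d*U = 5 + 60*(8/111) = 5 + 160/37 = 345/37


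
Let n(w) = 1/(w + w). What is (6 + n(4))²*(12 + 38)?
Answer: 60025/32 ≈ 1875.8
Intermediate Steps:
n(w) = 1/(2*w)
(6 + n(4))²*(12 + 38) = (6 + (½)/4)²*(12 + 38) = (6 + (½)*(¼))²*50 = (6 + ⅛)²*50 = (49/8)²*50 = (2401/64)*50 = 60025/32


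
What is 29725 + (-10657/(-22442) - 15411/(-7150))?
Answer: 108411465198/3646825 ≈ 29728.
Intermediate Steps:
29725 + (-10657/(-22442) - 15411/(-7150)) = 29725 + (-10657*(-1/22442) - 15411*(-1/7150)) = 29725 + (10657/22442 + 1401/650) = 29725 + 9592073/3646825 = 108411465198/3646825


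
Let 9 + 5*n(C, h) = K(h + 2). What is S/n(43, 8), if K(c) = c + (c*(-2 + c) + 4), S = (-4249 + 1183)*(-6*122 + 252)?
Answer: 1471680/17 ≈ 86569.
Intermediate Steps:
S = 1471680 (S = -3066*(-732 + 252) = -3066*(-480) = 1471680)
K(c) = 4 + c + c*(-2 + c) (K(c) = c + (4 + c*(-2 + c)) = 4 + c + c*(-2 + c))
n(C, h) = -7/5 - h/5 + (2 + h)²/5 (n(C, h) = -9/5 + (4 + (h + 2)² - (h + 2))/5 = -9/5 + (4 + (2 + h)² - (2 + h))/5 = -9/5 + (4 + (2 + h)² + (-2 - h))/5 = -9/5 + (2 + (2 + h)² - h)/5 = -9/5 + (⅖ - h/5 + (2 + h)²/5) = -7/5 - h/5 + (2 + h)²/5)
S/n(43, 8) = 1471680/(-7/5 - ⅕*8 + (2 + 8)²/5) = 1471680/(-7/5 - 8/5 + (⅕)*10²) = 1471680/(-7/5 - 8/5 + (⅕)*100) = 1471680/(-7/5 - 8/5 + 20) = 1471680/17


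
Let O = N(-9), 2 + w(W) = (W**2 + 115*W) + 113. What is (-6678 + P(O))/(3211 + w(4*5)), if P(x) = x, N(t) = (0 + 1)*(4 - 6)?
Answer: -3340/3011 ≈ -1.1093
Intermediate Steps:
w(W) = 111 + W**2 + 115*W (w(W) = -2 + ((W**2 + 115*W) + 113) = -2 + (113 + W**2 + 115*W) = 111 + W**2 + 115*W)
N(t) = -2 (N(t) = 1*(-2) = -2)
O = -2
(-6678 + P(O))/(3211 + w(4*5)) = (-6678 - 2)/(3211 + (111 + (4*5)**2 + 115*(4*5))) = -6680/(3211 + (111 + 20**2 + 115*20)) = -6680/(3211 + (111 + 400 + 2300)) = -6680/(3211 + 2811) = -6680/6022 = -6680*1/6022 = -3340/3011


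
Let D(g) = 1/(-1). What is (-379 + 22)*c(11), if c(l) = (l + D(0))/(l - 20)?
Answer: 1190/3 ≈ 396.67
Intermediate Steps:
D(g) = -1
c(l) = (-1 + l)/(-20 + l) (c(l) = (l - 1)/(l - 20) = (-1 + l)/(-20 + l))
(-379 + 22)*c(11) = (-379 + 22)*((-1 + 11)/(-20 + 11)) = -357*10/(-9) = -(-119)*10/3 = -357*(-10/9) = 1190/3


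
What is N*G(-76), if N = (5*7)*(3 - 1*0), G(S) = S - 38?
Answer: -11970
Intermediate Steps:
G(S) = -38 + S
N = 105 (N = 35*(3 + 0) = 35*3 = 105)
N*G(-76) = 105*(-38 - 76) = 105*(-114) = -11970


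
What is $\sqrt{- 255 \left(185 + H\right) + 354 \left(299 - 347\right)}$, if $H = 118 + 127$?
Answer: $i \sqrt{126642} \approx 355.87 i$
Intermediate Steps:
$H = 245$
$\sqrt{- 255 \left(185 + H\right) + 354 \left(299 - 347\right)} = \sqrt{- 255 \left(185 + 245\right) + 354 \left(299 - 347\right)} = \sqrt{\left(-255\right) 430 + 354 \left(-48\right)} = \sqrt{-109650 - 16992} = \sqrt{-126642} = i \sqrt{126642}$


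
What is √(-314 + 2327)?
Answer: √2013 ≈ 44.866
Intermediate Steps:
√(-314 + 2327) = √2013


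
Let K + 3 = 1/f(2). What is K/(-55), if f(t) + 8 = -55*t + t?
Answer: 349/6380 ≈ 0.054702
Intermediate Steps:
f(t) = -8 - 54*t (f(t) = -8 + (-55*t + t) = -8 - 54*t)
K = -349/116 (K = -3 + 1/(-8 - 54*2) = -3 + 1/(-8 - 108) = -3 + 1/(-116) = -3 - 1/116 = -349/116 ≈ -3.0086)
K/(-55) = -349/116/(-55) = -1/55*(-349/116) = 349/6380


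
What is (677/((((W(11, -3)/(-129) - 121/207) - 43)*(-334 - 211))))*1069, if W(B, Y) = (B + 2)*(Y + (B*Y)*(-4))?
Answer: 149808591/6383585 ≈ 23.468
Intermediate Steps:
W(B, Y) = (2 + B)*(Y - 4*B*Y)
(677/((((W(11, -3)/(-129) - 121/207) - 43)*(-334 - 211))))*1069 = (677/((((-3*(2 - 7*11 - 4*11²)/(-129) - 121/207) - 43)*(-334 - 211))))*1069 = (677/((((-3*(2 - 77 - 4*121)*(-1/129) - 121*1/207) - 43)*(-545))))*1069 = (677/((((-3*(2 - 77 - 484)*(-1/129) - 121/207) - 43)*(-545))))*1069 = (677/((((-3*(-559)*(-1/129) - 121/207) - 43)*(-545))))*1069 = (677/((((1677*(-1/129) - 121/207) - 43)*(-545))))*1069 = (677/((((-13 - 121/207) - 43)*(-545))))*1069 = (677/(((-2812/207 - 43)*(-545))))*1069 = (677/((-11713/207*(-545))))*1069 = (677/(6383585/207))*1069 = (677*(207/6383585))*1069 = (140139/6383585)*1069 = 149808591/6383585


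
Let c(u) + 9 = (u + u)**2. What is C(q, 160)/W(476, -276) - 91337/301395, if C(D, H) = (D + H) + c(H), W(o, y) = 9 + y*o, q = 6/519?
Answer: -2474305385614/2283216918315 ≈ -1.0837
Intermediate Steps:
q = 2/173 (q = 6*(1/519) = 2/173 ≈ 0.011561)
c(u) = -9 + 4*u**2 (c(u) = -9 + (u + u)**2 = -9 + (2*u)**2 = -9 + 4*u**2)
W(o, y) = 9 + o*y
C(D, H) = -9 + D + H + 4*H**2 (C(D, H) = (D + H) + (-9 + 4*H**2) = -9 + D + H + 4*H**2)
C(q, 160)/W(476, -276) - 91337/301395 = (-9 + 2/173 + 160 + 4*160**2)/(9 + 476*(-276)) - 91337/301395 = (-9 + 2/173 + 160 + 4*25600)/(9 - 131376) - 91337*1/301395 = (-9 + 2/173 + 160 + 102400)/(-131367) - 91337/301395 = (17741325/173)*(-1/131367) - 91337/301395 = -5913775/7575497 - 91337/301395 = -2474305385614/2283216918315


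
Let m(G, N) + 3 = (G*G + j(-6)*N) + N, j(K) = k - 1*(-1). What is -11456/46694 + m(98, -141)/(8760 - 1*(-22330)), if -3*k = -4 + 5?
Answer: 20292241/362929115 ≈ 0.055912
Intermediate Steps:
k = -⅓ (k = -(-4 + 5)/3 = -⅓*1 = -⅓ ≈ -0.33333)
j(K) = ⅔ (j(K) = -⅓ - 1*(-1) = -⅓ + 1 = ⅔)
m(G, N) = -3 + G² + 5*N/3 (m(G, N) = -3 + ((G*G + 2*N/3) + N) = -3 + ((G² + 2*N/3) + N) = -3 + (G² + 5*N/3) = -3 + G² + 5*N/3)
-11456/46694 + m(98, -141)/(8760 - 1*(-22330)) = -11456/46694 + (-3 + 98² + (5/3)*(-141))/(8760 - 1*(-22330)) = -11456*1/46694 + (-3 + 9604 - 235)/(8760 + 22330) = -5728/23347 + 9366/31090 = -5728/23347 + 9366*(1/31090) = -5728/23347 + 4683/15545 = 20292241/362929115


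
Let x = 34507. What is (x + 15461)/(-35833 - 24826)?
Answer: -49968/60659 ≈ -0.82375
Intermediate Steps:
(x + 15461)/(-35833 - 24826) = (34507 + 15461)/(-35833 - 24826) = 49968/(-60659) = 49968*(-1/60659) = -49968/60659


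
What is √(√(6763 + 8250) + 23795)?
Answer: √(23795 + √15013) ≈ 154.65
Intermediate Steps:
√(√(6763 + 8250) + 23795) = √(√15013 + 23795) = √(23795 + √15013)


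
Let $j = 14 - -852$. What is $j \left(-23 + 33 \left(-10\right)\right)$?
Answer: $-305698$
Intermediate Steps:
$j = 866$ ($j = 14 + 852 = 866$)
$j \left(-23 + 33 \left(-10\right)\right) = 866 \left(-23 + 33 \left(-10\right)\right) = 866 \left(-23 - 330\right) = 866 \left(-353\right) = -305698$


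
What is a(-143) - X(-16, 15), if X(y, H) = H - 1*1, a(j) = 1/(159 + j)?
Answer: -223/16 ≈ -13.938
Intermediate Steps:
X(y, H) = -1 + H (X(y, H) = H - 1 = -1 + H)
a(-143) - X(-16, 15) = 1/(159 - 143) - (-1 + 15) = 1/16 - 1*14 = 1/16 - 14 = -223/16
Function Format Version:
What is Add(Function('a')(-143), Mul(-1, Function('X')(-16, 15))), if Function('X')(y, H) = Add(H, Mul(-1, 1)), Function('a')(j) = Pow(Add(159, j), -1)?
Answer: Rational(-223, 16) ≈ -13.938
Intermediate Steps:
Function('X')(y, H) = Add(-1, H) (Function('X')(y, H) = Add(H, -1) = Add(-1, H))
Add(Function('a')(-143), Mul(-1, Function('X')(-16, 15))) = Add(Pow(Add(159, -143), -1), Mul(-1, Add(-1, 15))) = Add(Pow(16, -1), Mul(-1, 14)) = Add(Rational(1, 16), -14) = Rational(-223, 16)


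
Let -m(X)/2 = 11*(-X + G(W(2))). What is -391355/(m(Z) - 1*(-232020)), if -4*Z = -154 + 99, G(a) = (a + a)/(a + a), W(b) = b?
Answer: -782710/464601 ≈ -1.6847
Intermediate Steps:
G(a) = 1 (G(a) = (2*a)/((2*a)) = (2*a)*(1/(2*a)) = 1)
Z = 55/4 (Z = -(-154 + 99)/4 = -¼*(-55) = 55/4 ≈ 13.750)
m(X) = -22 + 22*X (m(X) = -22*(-X + 1) = -22*(1 - X) = -2*(11 - 11*X) = -22 + 22*X)
-391355/(m(Z) - 1*(-232020)) = -391355/((-22 + 22*(55/4)) - 1*(-232020)) = -391355/((-22 + 605/2) + 232020) = -391355/(561/2 + 232020) = -391355/464601/2 = -391355*2/464601 = -782710/464601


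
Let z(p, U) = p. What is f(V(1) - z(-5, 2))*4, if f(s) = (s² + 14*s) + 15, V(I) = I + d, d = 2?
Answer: 764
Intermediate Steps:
V(I) = 2 + I (V(I) = I + 2 = 2 + I)
f(s) = 15 + s² + 14*s
f(V(1) - z(-5, 2))*4 = (15 + ((2 + 1) - 1*(-5))² + 14*((2 + 1) - 1*(-5)))*4 = (15 + (3 + 5)² + 14*(3 + 5))*4 = (15 + 8² + 14*8)*4 = (15 + 64 + 112)*4 = 191*4 = 764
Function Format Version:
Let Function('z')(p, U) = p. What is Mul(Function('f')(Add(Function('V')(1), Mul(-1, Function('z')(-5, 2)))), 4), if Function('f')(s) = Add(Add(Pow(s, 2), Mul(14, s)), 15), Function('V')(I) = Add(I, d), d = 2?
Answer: 764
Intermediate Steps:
Function('V')(I) = Add(2, I) (Function('V')(I) = Add(I, 2) = Add(2, I))
Function('f')(s) = Add(15, Pow(s, 2), Mul(14, s))
Mul(Function('f')(Add(Function('V')(1), Mul(-1, Function('z')(-5, 2)))), 4) = Mul(Add(15, Pow(Add(Add(2, 1), Mul(-1, -5)), 2), Mul(14, Add(Add(2, 1), Mul(-1, -5)))), 4) = Mul(Add(15, Pow(Add(3, 5), 2), Mul(14, Add(3, 5))), 4) = Mul(Add(15, Pow(8, 2), Mul(14, 8)), 4) = Mul(Add(15, 64, 112), 4) = Mul(191, 4) = 764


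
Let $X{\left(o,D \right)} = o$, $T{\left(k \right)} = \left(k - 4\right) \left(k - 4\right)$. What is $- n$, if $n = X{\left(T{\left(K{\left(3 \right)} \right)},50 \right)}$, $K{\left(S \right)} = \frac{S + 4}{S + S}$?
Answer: $- \frac{289}{36} \approx -8.0278$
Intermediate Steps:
$K{\left(S \right)} = \frac{4 + S}{2 S}$
$T{\left(k \right)} = \left(-4 + k\right)^{2}$ ($T{\left(k \right)} = \left(-4 + k\right) \left(-4 + k\right) = \left(-4 + k\right)^{2}$)
$n = \frac{289}{36}$ ($n = \left(-4 + \frac{4 + 3}{2 \cdot 3}\right)^{2} = \left(-4 + \frac{1}{2} \cdot \frac{1}{3} \cdot 7\right)^{2} = \left(-4 + \frac{7}{6}\right)^{2} = \left(- \frac{17}{6}\right)^{2} = \frac{289}{36} \approx 8.0278$)
$- n = \left(-1\right) \frac{289}{36} = - \frac{289}{36}$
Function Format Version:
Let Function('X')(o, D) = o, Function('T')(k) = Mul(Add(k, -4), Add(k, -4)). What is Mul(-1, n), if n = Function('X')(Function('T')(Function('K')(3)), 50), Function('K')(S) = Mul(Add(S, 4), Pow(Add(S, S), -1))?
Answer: Rational(-289, 36) ≈ -8.0278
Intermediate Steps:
Function('K')(S) = Mul(Rational(1, 2), Pow(S, -1), Add(4, S)) (Function('K')(S) = Mul(Add(4, S), Pow(Mul(2, S), -1)) = Mul(Add(4, S), Mul(Rational(1, 2), Pow(S, -1))) = Mul(Rational(1, 2), Pow(S, -1), Add(4, S)))
Function('T')(k) = Pow(Add(-4, k), 2) (Function('T')(k) = Mul(Add(-4, k), Add(-4, k)) = Pow(Add(-4, k), 2))
n = Rational(289, 36) (n = Pow(Add(-4, Mul(Rational(1, 2), Pow(3, -1), Add(4, 3))), 2) = Pow(Add(-4, Mul(Rational(1, 2), Rational(1, 3), 7)), 2) = Pow(Add(-4, Rational(7, 6)), 2) = Pow(Rational(-17, 6), 2) = Rational(289, 36) ≈ 8.0278)
Mul(-1, n) = Mul(-1, Rational(289, 36)) = Rational(-289, 36)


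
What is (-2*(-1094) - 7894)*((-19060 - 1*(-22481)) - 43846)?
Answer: 230665050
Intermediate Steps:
(-2*(-1094) - 7894)*((-19060 - 1*(-22481)) - 43846) = (2188 - 7894)*((-19060 + 22481) - 43846) = -5706*(3421 - 43846) = -5706*(-40425) = 230665050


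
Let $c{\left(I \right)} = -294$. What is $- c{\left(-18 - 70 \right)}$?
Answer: $294$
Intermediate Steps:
$- c{\left(-18 - 70 \right)} = \left(-1\right) \left(-294\right) = 294$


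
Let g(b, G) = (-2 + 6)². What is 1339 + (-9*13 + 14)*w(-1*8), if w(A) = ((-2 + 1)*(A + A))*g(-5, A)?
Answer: -25029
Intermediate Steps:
g(b, G) = 16 (g(b, G) = 4² = 16)
w(A) = -32*A (w(A) = ((-2 + 1)*(A + A))*16 = -2*A*16 = -32*A)
1339 + (-9*13 + 14)*w(-1*8) = 1339 + (-9*13 + 14)*(-(-32)*8) = 1339 + (-117 + 14)*(-32*(-8)) = 1339 - 103*256 = 1339 - 26368 = -25029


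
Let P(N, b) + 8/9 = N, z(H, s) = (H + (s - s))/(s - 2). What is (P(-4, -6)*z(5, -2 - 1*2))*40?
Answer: 4400/27 ≈ 162.96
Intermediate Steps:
z(H, s) = H/(-2 + s) (z(H, s) = (H + 0)/(-2 + s) = H/(-2 + s))
P(N, b) = -8/9 + N
(P(-4, -6)*z(5, -2 - 1*2))*40 = ((-8/9 - 4)*(5/(-2 + (-2 - 1*2))))*40 = -220/(9*(-2 + (-2 - 2)))*40 = -220/(9*(-2 - 4))*40 = -220/(9*(-6))*40 = -220*(-1)/(9*6)*40 = -44/9*(-⅚)*40 = (110/27)*40 = 4400/27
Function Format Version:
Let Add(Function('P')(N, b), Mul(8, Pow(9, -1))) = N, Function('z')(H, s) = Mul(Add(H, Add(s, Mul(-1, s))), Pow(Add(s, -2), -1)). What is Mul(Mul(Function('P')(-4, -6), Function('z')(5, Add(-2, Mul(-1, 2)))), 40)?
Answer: Rational(4400, 27) ≈ 162.96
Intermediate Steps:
Function('z')(H, s) = Mul(H, Pow(Add(-2, s), -1)) (Function('z')(H, s) = Mul(Add(H, 0), Pow(Add(-2, s), -1)) = Mul(H, Pow(Add(-2, s), -1)))
Function('P')(N, b) = Add(Rational(-8, 9), N)
Mul(Mul(Function('P')(-4, -6), Function('z')(5, Add(-2, Mul(-1, 2)))), 40) = Mul(Mul(Add(Rational(-8, 9), -4), Mul(5, Pow(Add(-2, Add(-2, Mul(-1, 2))), -1))), 40) = Mul(Mul(Rational(-44, 9), Mul(5, Pow(Add(-2, Add(-2, -2)), -1))), 40) = Mul(Mul(Rational(-44, 9), Mul(5, Pow(Add(-2, -4), -1))), 40) = Mul(Mul(Rational(-44, 9), Mul(5, Pow(-6, -1))), 40) = Mul(Mul(Rational(-44, 9), Mul(5, Rational(-1, 6))), 40) = Mul(Mul(Rational(-44, 9), Rational(-5, 6)), 40) = Mul(Rational(110, 27), 40) = Rational(4400, 27)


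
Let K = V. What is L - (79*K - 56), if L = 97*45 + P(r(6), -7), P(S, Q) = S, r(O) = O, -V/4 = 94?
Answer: 34131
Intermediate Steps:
V = -376 (V = -4*94 = -376)
K = -376
L = 4371 (L = 97*45 + 6 = 4365 + 6 = 4371)
L - (79*K - 56) = 4371 - (79*(-376) - 56) = 4371 - (-29704 - 56) = 4371 - 1*(-29760) = 4371 + 29760 = 34131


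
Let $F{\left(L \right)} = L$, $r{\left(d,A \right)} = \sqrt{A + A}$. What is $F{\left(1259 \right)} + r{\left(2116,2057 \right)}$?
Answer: $1259 + 11 \sqrt{34} \approx 1323.1$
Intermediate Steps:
$r{\left(d,A \right)} = \sqrt{2} \sqrt{A}$ ($r{\left(d,A \right)} = \sqrt{2 A} = \sqrt{2} \sqrt{A}$)
$F{\left(1259 \right)} + r{\left(2116,2057 \right)} = 1259 + \sqrt{2} \sqrt{2057} = 1259 + \sqrt{2} \cdot 11 \sqrt{17} = 1259 + 11 \sqrt{34}$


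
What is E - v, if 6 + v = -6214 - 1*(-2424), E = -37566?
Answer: -33770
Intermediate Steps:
v = -3796 (v = -6 + (-6214 - 1*(-2424)) = -6 + (-6214 + 2424) = -6 - 3790 = -3796)
E - v = -37566 - 1*(-3796) = -37566 + 3796 = -33770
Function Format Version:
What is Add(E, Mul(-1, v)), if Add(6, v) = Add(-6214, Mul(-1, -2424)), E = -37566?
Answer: -33770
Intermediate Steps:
v = -3796 (v = Add(-6, Add(-6214, Mul(-1, -2424))) = Add(-6, Add(-6214, 2424)) = Add(-6, -3790) = -3796)
Add(E, Mul(-1, v)) = Add(-37566, Mul(-1, -3796)) = Add(-37566, 3796) = -33770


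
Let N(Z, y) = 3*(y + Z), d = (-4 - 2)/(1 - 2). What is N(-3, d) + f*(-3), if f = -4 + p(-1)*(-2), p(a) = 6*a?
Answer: -15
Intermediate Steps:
d = 6 (d = -6/(-1) = -6*(-1) = 6)
f = 8 (f = -4 + (6*(-1))*(-2) = -4 - 6*(-2) = -4 + 12 = 8)
N(Z, y) = 3*Z + 3*y (N(Z, y) = 3*(Z + y) = 3*Z + 3*y)
N(-3, d) + f*(-3) = (3*(-3) + 3*6) + 8*(-3) = (-9 + 18) - 24 = 9 - 24 = -15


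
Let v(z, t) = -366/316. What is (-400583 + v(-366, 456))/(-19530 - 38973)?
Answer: 63292297/9243474 ≈ 6.8472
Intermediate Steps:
v(z, t) = -183/158 (v(z, t) = -366*1/316 = -183/158)
(-400583 + v(-366, 456))/(-19530 - 38973) = (-400583 - 183/158)/(-19530 - 38973) = -63292297/158/(-58503) = -63292297/158*(-1/58503) = 63292297/9243474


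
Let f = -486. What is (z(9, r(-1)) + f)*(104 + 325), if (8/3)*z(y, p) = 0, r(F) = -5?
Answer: -208494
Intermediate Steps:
z(y, p) = 0 (z(y, p) = (3/8)*0 = 0)
(z(9, r(-1)) + f)*(104 + 325) = (0 - 486)*(104 + 325) = -486*429 = -208494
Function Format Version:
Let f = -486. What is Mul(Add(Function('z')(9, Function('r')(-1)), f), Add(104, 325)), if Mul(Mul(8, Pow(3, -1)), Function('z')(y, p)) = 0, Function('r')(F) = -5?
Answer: -208494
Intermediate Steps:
Function('z')(y, p) = 0 (Function('z')(y, p) = Mul(Rational(3, 8), 0) = 0)
Mul(Add(Function('z')(9, Function('r')(-1)), f), Add(104, 325)) = Mul(Add(0, -486), Add(104, 325)) = Mul(-486, 429) = -208494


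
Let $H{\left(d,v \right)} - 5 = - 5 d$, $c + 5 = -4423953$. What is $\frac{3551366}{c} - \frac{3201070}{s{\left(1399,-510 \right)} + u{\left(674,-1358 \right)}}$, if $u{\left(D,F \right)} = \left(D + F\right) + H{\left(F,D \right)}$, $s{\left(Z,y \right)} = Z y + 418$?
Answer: $\frac{832194426881}{223397555117} \approx 3.7252$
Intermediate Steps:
$s{\left(Z,y \right)} = 418 + Z y$
$c = -4423958$ ($c = -5 - 4423953 = -4423958$)
$H{\left(d,v \right)} = 5 - 5 d$
$u{\left(D,F \right)} = 5 + D - 4 F$ ($u{\left(D,F \right)} = \left(D + F\right) - \left(-5 + 5 F\right) = 5 + D - 4 F$)
$\frac{3551366}{c} - \frac{3201070}{s{\left(1399,-510 \right)} + u{\left(674,-1358 \right)}} = \frac{3551366}{-4423958} - \frac{3201070}{\left(418 + 1399 \left(-510\right)\right) + \left(5 + 674 - -5432\right)} = 3551366 \left(- \frac{1}{4423958}\right) - \frac{3201070}{\left(418 - 713490\right) + \left(5 + 674 + 5432\right)} = - \frac{253669}{315997} - \frac{3201070}{-713072 + 6111} = - \frac{253669}{315997} - \frac{3201070}{-706961} = - \frac{253669}{315997} - - \frac{3201070}{706961} = - \frac{253669}{315997} + \frac{3201070}{706961} = \frac{832194426881}{223397555117}$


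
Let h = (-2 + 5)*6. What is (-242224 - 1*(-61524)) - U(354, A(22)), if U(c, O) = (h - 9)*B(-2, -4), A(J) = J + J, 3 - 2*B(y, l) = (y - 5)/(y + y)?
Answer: -1445645/8 ≈ -1.8071e+5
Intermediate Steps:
h = 18 (h = 3*6 = 18)
B(y, l) = 3/2 - (-5 + y)/(4*y) (B(y, l) = 3/2 - (y - 5)/(2*(y + y)) = 3/2 - (-5 + y)/(2*(2*y)) = 3/2 - (-5 + y)*1/(2*y)/2 = 3/2 - (-5 + y)/(4*y))
A(J) = 2*J
U(c, O) = 45/8 (U(c, O) = (18 - 9)*((5/4)*(1 - 2)/(-2)) = 9*((5/4)*(-½)*(-1)) = 9*(5/8) = 45/8)
(-242224 - 1*(-61524)) - U(354, A(22)) = (-242224 - 1*(-61524)) - 1*45/8 = (-242224 + 61524) - 45/8 = -180700 - 45/8 = -1445645/8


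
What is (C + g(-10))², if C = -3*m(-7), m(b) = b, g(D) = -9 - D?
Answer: 484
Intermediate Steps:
C = 21 (C = -3*(-7) = 21)
(C + g(-10))² = (21 + (-9 - 1*(-10)))² = (21 + (-9 + 10))² = (21 + 1)² = 22² = 484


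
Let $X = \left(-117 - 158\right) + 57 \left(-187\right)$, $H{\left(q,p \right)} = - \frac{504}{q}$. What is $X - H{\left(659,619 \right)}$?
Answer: $- \frac{7205002}{659} \approx -10933.0$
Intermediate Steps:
$X = -10934$ ($X = -275 - 10659 = -10934$)
$X - H{\left(659,619 \right)} = -10934 - - \frac{504}{659} = -10934 + \frac{504}{659} = - \frac{7205002}{659}$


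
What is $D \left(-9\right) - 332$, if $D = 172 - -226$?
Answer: $-3914$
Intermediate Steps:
$D = 398$ ($D = 172 + 226 = 398$)
$D \left(-9\right) - 332 = 398 \left(-9\right) - 332 = -3582 - 332 = -3914$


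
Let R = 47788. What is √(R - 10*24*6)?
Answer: 2*√11587 ≈ 215.29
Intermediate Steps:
√(R - 10*24*6) = √(47788 - 10*24*6) = √(47788 - 240*6) = √(47788 - 1440) = √46348 = 2*√11587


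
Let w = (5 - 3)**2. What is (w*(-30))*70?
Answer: -8400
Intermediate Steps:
w = 4 (w = 2**2 = 4)
(w*(-30))*70 = (4*(-30))*70 = -120*70 = -8400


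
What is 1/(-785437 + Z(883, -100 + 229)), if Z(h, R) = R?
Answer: -1/785308 ≈ -1.2734e-6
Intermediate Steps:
1/(-785437 + Z(883, -100 + 229)) = 1/(-785437 + (-100 + 229)) = 1/(-785437 + 129) = 1/(-785308) = -1/785308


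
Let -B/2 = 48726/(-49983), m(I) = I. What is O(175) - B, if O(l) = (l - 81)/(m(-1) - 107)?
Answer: -2537203/899694 ≈ -2.8201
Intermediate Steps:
O(l) = ¾ - l/108 (O(l) = (l - 81)/(-1 - 107) = (-81 + l)/(-108) = (-81 + l)*(-1/108) = ¾ - l/108)
B = 32484/16661 (B = -97452/(-49983) = -97452*(-1)/49983 = -2*(-16242/16661) = 32484/16661 ≈ 1.9497)
O(175) - B = (¾ - 1/108*175) - 1*32484/16661 = (¾ - 175/108) - 32484/16661 = -47/54 - 32484/16661 = -2537203/899694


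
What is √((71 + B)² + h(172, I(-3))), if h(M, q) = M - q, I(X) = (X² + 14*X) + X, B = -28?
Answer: 11*√17 ≈ 45.354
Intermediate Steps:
I(X) = X² + 15*X
√((71 + B)² + h(172, I(-3))) = √((71 - 28)² + (172 - (-3)*(15 - 3))) = √(43² + (172 - (-3)*12)) = √(1849 + (172 - 1*(-36))) = √(1849 + (172 + 36)) = √(1849 + 208) = √2057 = 11*√17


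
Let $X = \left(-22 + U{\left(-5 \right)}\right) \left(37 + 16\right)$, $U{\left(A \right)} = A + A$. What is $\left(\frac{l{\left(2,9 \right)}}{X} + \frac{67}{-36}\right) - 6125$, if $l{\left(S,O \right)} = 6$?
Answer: $- \frac{46760231}{7632} \approx -6126.9$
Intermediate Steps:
$U{\left(A \right)} = 2 A$
$X = -1696$ ($X = \left(-22 + 2 \left(-5\right)\right) \left(37 + 16\right) = \left(-22 - 10\right) 53 = \left(-32\right) 53 = -1696$)
$\left(\frac{l{\left(2,9 \right)}}{X} + \frac{67}{-36}\right) - 6125 = \left(\frac{6}{-1696} + \frac{67}{-36}\right) - 6125 = \left(6 \left(- \frac{1}{1696}\right) + 67 \left(- \frac{1}{36}\right)\right) - 6125 = \left(- \frac{3}{848} - \frac{67}{36}\right) - 6125 = - \frac{14231}{7632} - 6125 = - \frac{46760231}{7632}$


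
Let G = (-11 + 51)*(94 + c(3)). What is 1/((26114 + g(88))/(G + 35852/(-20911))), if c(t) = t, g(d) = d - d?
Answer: 40549414/273034927 ≈ 0.14851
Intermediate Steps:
g(d) = 0
G = 3880 (G = (-11 + 51)*(94 + 3) = 40*97 = 3880)
1/((26114 + g(88))/(G + 35852/(-20911))) = 1/((26114 + 0)/(3880 + 35852/(-20911))) = 1/(26114/(3880 + 35852*(-1/20911))) = 1/(26114/(3880 - 35852/20911)) = 1/(26114/(81098828/20911)) = 1/(26114*(20911/81098828)) = 1/(273034927/40549414) = 40549414/273034927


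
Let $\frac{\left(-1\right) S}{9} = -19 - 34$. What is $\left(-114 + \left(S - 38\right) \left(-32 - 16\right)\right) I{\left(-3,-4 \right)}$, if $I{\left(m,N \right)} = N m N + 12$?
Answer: $762696$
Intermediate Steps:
$I{\left(m,N \right)} = 12 + m N^{2}$ ($I{\left(m,N \right)} = m N^{2} + 12 = 12 + m N^{2}$)
$S = 477$ ($S = - 9 \left(-19 - 34\right) = \left(-9\right) \left(-53\right) = 477$)
$\left(-114 + \left(S - 38\right) \left(-32 - 16\right)\right) I{\left(-3,-4 \right)} = \left(-114 + \left(477 - 38\right) \left(-32 - 16\right)\right) \left(12 - 3 \left(-4\right)^{2}\right) = \left(-114 + 439 \left(-48\right)\right) \left(12 - 48\right) = \left(-114 - 21072\right) \left(12 - 48\right) = \left(-21186\right) \left(-36\right) = 762696$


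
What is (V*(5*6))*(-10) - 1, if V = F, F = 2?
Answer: -601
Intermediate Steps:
V = 2
(V*(5*6))*(-10) - 1 = (2*(5*6))*(-10) - 1 = (2*30)*(-10) - 1 = 60*(-10) - 1 = -600 - 1 = -601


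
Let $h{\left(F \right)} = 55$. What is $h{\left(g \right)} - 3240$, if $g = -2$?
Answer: $-3185$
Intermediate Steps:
$h{\left(g \right)} - 3240 = 55 - 3240 = -3185$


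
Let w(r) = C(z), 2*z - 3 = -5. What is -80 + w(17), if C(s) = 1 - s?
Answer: -78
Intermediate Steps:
z = -1 (z = 3/2 + (1/2)*(-5) = 3/2 - 5/2 = -1)
w(r) = 2 (w(r) = 1 - 1*(-1) = 1 + 1 = 2)
-80 + w(17) = -80 + 2 = -78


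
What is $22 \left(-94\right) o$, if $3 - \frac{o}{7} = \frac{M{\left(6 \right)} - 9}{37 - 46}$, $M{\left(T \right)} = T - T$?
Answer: $-28952$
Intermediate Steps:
$M{\left(T \right)} = 0$
$o = 14$ ($o = 21 - 7 \frac{0 - 9}{37 - 46} = 21 - 7 \left(- \frac{9}{-9}\right) = 21 - 7 \left(\left(-9\right) \left(- \frac{1}{9}\right)\right) = 21 - 7 = 14$)
$22 \left(-94\right) o = 22 \left(-94\right) 14 = \left(-2068\right) 14 = -28952$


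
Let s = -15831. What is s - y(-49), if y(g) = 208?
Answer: -16039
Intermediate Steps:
s - y(-49) = -15831 - 1*208 = -15831 - 208 = -16039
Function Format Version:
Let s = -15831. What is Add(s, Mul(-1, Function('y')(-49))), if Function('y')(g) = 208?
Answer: -16039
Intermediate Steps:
Add(s, Mul(-1, Function('y')(-49))) = Add(-15831, Mul(-1, 208)) = Add(-15831, -208) = -16039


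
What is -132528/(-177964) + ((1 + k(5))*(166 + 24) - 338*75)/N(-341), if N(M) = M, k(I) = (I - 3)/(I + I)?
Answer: 1129000914/15171431 ≈ 74.416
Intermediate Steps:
k(I) = (-3 + I)/(2*I) (k(I) = (-3 + I)/((2*I)) = (-3 + I)*(1/(2*I)) = (-3 + I)/(2*I))
-132528/(-177964) + ((1 + k(5))*(166 + 24) - 338*75)/N(-341) = -132528/(-177964) + ((1 + (1/2)*(-3 + 5)/5)*(166 + 24) - 338*75)/(-341) = -132528*(-1/177964) + ((1 + (1/2)*(1/5)*2)*190 - 25350)*(-1/341) = 33132/44491 + ((1 + 1/5)*190 - 25350)*(-1/341) = 33132/44491 + ((6/5)*190 - 25350)*(-1/341) = 33132/44491 + (228 - 25350)*(-1/341) = 33132/44491 - 25122*(-1/341) = 33132/44491 + 25122/341 = 1129000914/15171431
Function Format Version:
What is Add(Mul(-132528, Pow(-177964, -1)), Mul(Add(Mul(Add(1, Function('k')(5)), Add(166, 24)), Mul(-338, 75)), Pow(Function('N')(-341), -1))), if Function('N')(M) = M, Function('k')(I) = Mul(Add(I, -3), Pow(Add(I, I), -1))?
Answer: Rational(1129000914, 15171431) ≈ 74.416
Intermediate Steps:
Function('k')(I) = Mul(Rational(1, 2), Pow(I, -1), Add(-3, I)) (Function('k')(I) = Mul(Add(-3, I), Pow(Mul(2, I), -1)) = Mul(Add(-3, I), Mul(Rational(1, 2), Pow(I, -1))) = Mul(Rational(1, 2), Pow(I, -1), Add(-3, I)))
Add(Mul(-132528, Pow(-177964, -1)), Mul(Add(Mul(Add(1, Function('k')(5)), Add(166, 24)), Mul(-338, 75)), Pow(Function('N')(-341), -1))) = Add(Mul(-132528, Pow(-177964, -1)), Mul(Add(Mul(Add(1, Mul(Rational(1, 2), Pow(5, -1), Add(-3, 5))), Add(166, 24)), Mul(-338, 75)), Pow(-341, -1))) = Add(Mul(-132528, Rational(-1, 177964)), Mul(Add(Mul(Add(1, Mul(Rational(1, 2), Rational(1, 5), 2)), 190), -25350), Rational(-1, 341))) = Add(Rational(33132, 44491), Mul(Add(Mul(Add(1, Rational(1, 5)), 190), -25350), Rational(-1, 341))) = Add(Rational(33132, 44491), Mul(Add(Mul(Rational(6, 5), 190), -25350), Rational(-1, 341))) = Add(Rational(33132, 44491), Mul(Add(228, -25350), Rational(-1, 341))) = Add(Rational(33132, 44491), Mul(-25122, Rational(-1, 341))) = Add(Rational(33132, 44491), Rational(25122, 341)) = Rational(1129000914, 15171431)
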